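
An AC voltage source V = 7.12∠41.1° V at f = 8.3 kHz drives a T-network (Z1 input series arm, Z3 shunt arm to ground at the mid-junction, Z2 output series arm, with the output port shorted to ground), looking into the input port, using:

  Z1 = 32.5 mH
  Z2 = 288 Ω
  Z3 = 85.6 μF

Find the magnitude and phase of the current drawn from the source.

Step 1 — Angular frequency: ω = 2π·f = 2π·8300 = 5.215e+04 rad/s.
Step 2 — Component impedances:
  Z1: Z = jωL = j·5.215e+04·0.0325 = 0 + j1695 Ω
  Z2: Z = R = 288 Ω
  Z3: Z = 1/(jωC) = -j/(ω·C) = 0 - j0.224 Ω
Step 3 — With the output port shorted to ground, the output series arm Z2 runs from the junction to ground; the shunt arm Z3 also runs from the junction to ground. They appear in parallel: Z3 || Z2 = 0.0001742 - j0.224 Ω.
Step 4 — Series with input arm Z1: Z_in = Z1 + (Z3 || Z2) = 0.0001742 + j1695 Ω = 1695∠90.0° Ω.
Step 5 — Source phasor: V = 7.12∠41.1° V = 5.365 + j4.681 V.
Step 6 — Ohm's law: I = V / Z_total = (5.365 + j4.681) / (0.0001742 + j1695) = 0.002762 - j0.003166 A.
Step 7 — Convert to polar: |I| = 0.004201 A, ∠I = -48.9°.

I = 0.004201∠-48.9° A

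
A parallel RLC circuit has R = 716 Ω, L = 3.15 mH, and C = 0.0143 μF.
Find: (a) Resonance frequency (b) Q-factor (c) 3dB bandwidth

Step 1 — Resonance: ω₀ = 1/√(LC) = 1/√(0.00315·1.43e-08) = 1.49e+05 rad/s.
Step 2 — f₀ = ω₀/(2π) = 2.371e+04 Hz.
Step 3 — Parallel Q: Q = R/(ω₀L) = 716/(1.49e+05·0.00315) = 1.526.
Step 4 — Bandwidth: Δω = ω₀/Q = 9.767e+04 rad/s; BW = Δω/(2π) = 1.554e+04 Hz.

(a) f₀ = 2.371e+04 Hz  (b) Q = 1.526  (c) BW = 1.554e+04 Hz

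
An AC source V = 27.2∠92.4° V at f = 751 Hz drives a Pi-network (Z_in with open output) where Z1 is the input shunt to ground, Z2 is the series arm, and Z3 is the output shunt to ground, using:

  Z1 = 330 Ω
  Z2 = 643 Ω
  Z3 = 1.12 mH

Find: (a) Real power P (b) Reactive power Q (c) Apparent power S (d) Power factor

Step 1 — Angular frequency: ω = 2π·f = 2π·751 = 4719 rad/s.
Step 2 — Component impedances:
  Z1: Z = R = 330 Ω
  Z2: Z = R = 643 Ω
  Z3: Z = jωL = j·4719·0.00112 = 0 + j5.285 Ω
Step 3 — With open output, the series arm Z2 and the output shunt Z3 appear in series to ground: Z2 + Z3 = 643 + j5.285 Ω.
Step 4 — Parallel with input shunt Z1: Z_in = Z1 || (Z2 + Z3) = 218.1 + j0.6079 Ω = 218.1∠0.2° Ω.
Step 5 — Source phasor: V = 27.2∠92.4° V = -1.139 + j27.18 V.
Step 6 — Current: I = V / Z = -0.004876 + j0.1246 A = 0.1247∠92.2° A.
Step 7 — Complex power: S = V·I* = 3.392 + j0.009456 VA.
Step 8 — Real power: P = Re(S) = 3.392 W.
Step 9 — Reactive power: Q = Im(S) = 0.009456 VAR.
Step 10 — Apparent power: |S| = 3.392 VA.
Step 11 — Power factor: PF = P/|S| = 1 (lagging).

(a) P = 3.392 W  (b) Q = 0.009456 VAR  (c) S = 3.392 VA  (d) PF = 1 (lagging)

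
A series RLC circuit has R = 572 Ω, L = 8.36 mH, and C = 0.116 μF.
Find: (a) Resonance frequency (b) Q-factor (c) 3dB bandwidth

Step 1 — Resonance: ω₀ = 1/√(LC) = 1/√(0.00836·1.16e-07) = 3.211e+04 rad/s.
Step 2 — f₀ = ω₀/(2π) = 5111 Hz.
Step 3 — Series Q: Q = ω₀L/R = 3.211e+04·0.00836/572 = 0.4693.
Step 4 — Bandwidth: Δω = ω₀/Q = 6.842e+04 rad/s; BW = Δω/(2π) = 1.089e+04 Hz.

(a) f₀ = 5111 Hz  (b) Q = 0.4693  (c) BW = 1.089e+04 Hz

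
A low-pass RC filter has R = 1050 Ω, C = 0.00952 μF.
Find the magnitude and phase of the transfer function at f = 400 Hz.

Step 1 — Angular frequency: ω = 2π·400 = 2513 rad/s.
Step 2 — Transfer function: H(jω) = 1/(1 + jωRC).
Step 3 — Denominator: 1 + jωRC = 1 + j·2513·1050·9.52e-09 = 1 + j0.02512.
Step 4 — H = 0.9994 - j0.02511.
Step 5 — Magnitude: |H| = 0.9997 (-0.0 dB); phase: φ = -1.4°.

|H| = 0.9997 (-0.0 dB), φ = -1.4°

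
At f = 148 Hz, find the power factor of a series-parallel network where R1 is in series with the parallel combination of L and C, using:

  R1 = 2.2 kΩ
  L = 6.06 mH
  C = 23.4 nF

Step 1 — Angular frequency: ω = 2π·f = 2π·148 = 929.9 rad/s.
Step 2 — Component impedances:
  R1: Z = R = 2200 Ω
  L: Z = jωL = j·929.9·0.00606 = 0 + j5.635 Ω
  C: Z = 1/(jωC) = -j/(ω·C) = 0 - j4.596e+04 Ω
Step 3 — Parallel branch: L || C = 1/(1/L + 1/C) = 0 + j5.636 Ω.
Step 4 — Series with R1: Z_total = R1 + (L || C) = 2200 + j5.636 Ω = 2200∠0.1° Ω.
Step 5 — Power factor: PF = cos(φ) = Re(Z)/|Z| = 2200/2200 = 1.
Step 6 — Type: Im(Z) = 5.636 ⇒ lagging (phase φ = 0.1°).

PF = 1 (lagging, φ = 0.1°)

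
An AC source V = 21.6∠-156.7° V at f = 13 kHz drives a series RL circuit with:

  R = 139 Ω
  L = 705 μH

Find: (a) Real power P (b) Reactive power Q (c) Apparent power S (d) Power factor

Step 1 — Angular frequency: ω = 2π·f = 2π·1.3e+04 = 8.168e+04 rad/s.
Step 2 — Component impedances:
  R: Z = R = 139 Ω
  L: Z = jωL = j·8.168e+04·0.000705 = 0 + j57.59 Ω
Step 3 — Series combination: Z_total = R + L = 139 + j57.59 Ω = 150.5∠22.5° Ω.
Step 4 — Source phasor: V = 21.6∠-156.7° V = -19.84 - j8.544 V.
Step 5 — Current: I = V / Z = -0.1435 - j0.001996 A = 0.1436∠-179.2° A.
Step 6 — Complex power: S = V·I* = 2.865 + j1.187 VA.
Step 7 — Real power: P = Re(S) = 2.865 W.
Step 8 — Reactive power: Q = Im(S) = 1.187 VAR.
Step 9 — Apparent power: |S| = 3.101 VA.
Step 10 — Power factor: PF = P/|S| = 0.9239 (lagging).

(a) P = 2.865 W  (b) Q = 1.187 VAR  (c) S = 3.101 VA  (d) PF = 0.9239 (lagging)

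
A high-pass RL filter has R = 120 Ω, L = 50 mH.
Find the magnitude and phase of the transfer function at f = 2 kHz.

Step 1 — Angular frequency: ω = 2π·2000 = 1.257e+04 rad/s.
Step 2 — Transfer function: H(jω) = jωL/(R + jωL).
Step 3 — Numerator jωL = j·628.3; denominator R + jωL = 120 + j628.3.
Step 4 — H = 0.9648 + j0.1843.
Step 5 — Magnitude: |H| = 0.9822 (-0.2 dB); phase: φ = 10.8°.

|H| = 0.9822 (-0.2 dB), φ = 10.8°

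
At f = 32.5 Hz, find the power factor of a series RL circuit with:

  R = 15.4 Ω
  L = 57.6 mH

Step 1 — Angular frequency: ω = 2π·f = 2π·32.5 = 204.2 rad/s.
Step 2 — Component impedances:
  R: Z = R = 15.4 Ω
  L: Z = jωL = j·204.2·0.0576 = 0 + j11.76 Ω
Step 3 — Series combination: Z_total = R + L = 15.4 + j11.76 Ω = 19.38∠37.4° Ω.
Step 4 — Power factor: PF = cos(φ) = Re(Z)/|Z| = 15.4/19.378 = 0.7947.
Step 5 — Type: Im(Z) = 11.76 ⇒ lagging (phase φ = 37.4°).

PF = 0.7947 (lagging, φ = 37.4°)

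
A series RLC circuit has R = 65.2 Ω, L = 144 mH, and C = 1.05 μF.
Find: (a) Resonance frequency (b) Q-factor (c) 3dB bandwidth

Step 1 — Resonance: ω₀ = 1/√(LC) = 1/√(0.144·1.05e-06) = 2572 rad/s.
Step 2 — f₀ = ω₀/(2π) = 409.3 Hz.
Step 3 — Series Q: Q = ω₀L/R = 2572·0.144/65.2 = 5.68.
Step 4 — Bandwidth: Δω = ω₀/Q = 452.8 rad/s; BW = Δω/(2π) = 72.06 Hz.

(a) f₀ = 409.3 Hz  (b) Q = 5.68  (c) BW = 72.06 Hz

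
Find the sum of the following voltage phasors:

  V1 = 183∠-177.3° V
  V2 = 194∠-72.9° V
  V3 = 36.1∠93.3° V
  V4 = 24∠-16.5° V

Step 1 — Convert each phasor to rectangular form:
  V1 = 183·(cos(-177.3°) + j·sin(-177.3°)) = -182.8 - j8.62 V
  V2 = 194·(cos(-72.9°) + j·sin(-72.9°)) = 57.04 - j185.4 V
  V3 = 36.1·(cos(93.3°) + j·sin(93.3°)) = -2.078 + j36.04 V
  V4 = 24·(cos(-16.5°) + j·sin(-16.5°)) = 23.01 - j6.816 V
Step 2 — Sum components: V_total = -104.8 - j164.8 V.
Step 3 — Convert to polar: |V_total| = 195.3 V, ∠V_total = -122.5°.

V_total = 195.3∠-122.5° V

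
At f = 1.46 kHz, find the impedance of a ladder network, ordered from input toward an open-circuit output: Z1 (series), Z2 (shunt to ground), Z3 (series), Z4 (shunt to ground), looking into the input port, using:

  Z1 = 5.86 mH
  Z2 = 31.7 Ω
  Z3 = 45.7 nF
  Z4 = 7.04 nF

Step 1 — Angular frequency: ω = 2π·f = 2π·1460 = 9173 rad/s.
Step 2 — Component impedances:
  Z1: Z = jωL = j·9173·0.00586 = 0 + j53.76 Ω
  Z2: Z = R = 31.7 Ω
  Z3: Z = 1/(jωC) = -j/(ω·C) = 0 - j2385 Ω
  Z4: Z = 1/(jωC) = -j/(ω·C) = 0 - j1.548e+04 Ω
Step 3 — Ladder network (open output): work backward from the far end, alternating series and parallel combinations. Z_in = 31.7 + j53.7 Ω = 62.36∠59.4° Ω.

Z = 31.7 + j53.7 Ω = 62.36∠59.4° Ω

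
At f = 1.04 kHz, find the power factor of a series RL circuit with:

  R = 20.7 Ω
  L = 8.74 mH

Step 1 — Angular frequency: ω = 2π·f = 2π·1040 = 6535 rad/s.
Step 2 — Component impedances:
  R: Z = R = 20.7 Ω
  L: Z = jωL = j·6535·0.00874 = 0 + j57.11 Ω
Step 3 — Series combination: Z_total = R + L = 20.7 + j57.11 Ω = 60.75∠70.1° Ω.
Step 4 — Power factor: PF = cos(φ) = Re(Z)/|Z| = 20.7/60.747 = 0.3408.
Step 5 — Type: Im(Z) = 57.11 ⇒ lagging (phase φ = 70.1°).

PF = 0.3408 (lagging, φ = 70.1°)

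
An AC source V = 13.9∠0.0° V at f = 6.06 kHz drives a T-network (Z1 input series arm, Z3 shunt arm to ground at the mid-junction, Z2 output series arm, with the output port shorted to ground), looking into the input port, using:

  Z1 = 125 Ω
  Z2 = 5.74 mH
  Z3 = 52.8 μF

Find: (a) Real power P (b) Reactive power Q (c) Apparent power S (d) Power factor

Step 1 — Angular frequency: ω = 2π·f = 2π·6060 = 3.808e+04 rad/s.
Step 2 — Component impedances:
  Z1: Z = R = 125 Ω
  Z2: Z = jωL = j·3.808e+04·0.00574 = 0 + j218.6 Ω
  Z3: Z = 1/(jωC) = -j/(ω·C) = 0 - j0.4974 Ω
Step 3 — With the output port shorted to ground, the output series arm Z2 runs from the junction to ground; the shunt arm Z3 also runs from the junction to ground. They appear in parallel: Z3 || Z2 = 0 - j0.4985 Ω.
Step 4 — Series with input arm Z1: Z_in = Z1 + (Z3 || Z2) = 125 - j0.4985 Ω = 125∠-0.2° Ω.
Step 5 — Source phasor: V = 13.9∠0.0° V = 13.9 V.
Step 6 — Current: I = V / Z = 0.1112 + j0.0004435 A = 0.1112∠0.2° A.
Step 7 — Complex power: S = V·I* = 1.546 - j0.006165 VA.
Step 8 — Real power: P = Re(S) = 1.546 W.
Step 9 — Reactive power: Q = Im(S) = -0.006165 VAR.
Step 10 — Apparent power: |S| = 1.546 VA.
Step 11 — Power factor: PF = P/|S| = 1 (leading).

(a) P = 1.546 W  (b) Q = -0.006165 VAR  (c) S = 1.546 VA  (d) PF = 1 (leading)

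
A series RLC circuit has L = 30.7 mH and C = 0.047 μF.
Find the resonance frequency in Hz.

Step 1 — Resonance condition Im(Z)=0 gives ω₀ = 1/√(LC).
Step 2 — ω₀ = 1/√(0.0307·4.7e-08) = 2.633e+04 rad/s.
Step 3 — f₀ = ω₀/(2π) = 4190 Hz.

f₀ = 4190 Hz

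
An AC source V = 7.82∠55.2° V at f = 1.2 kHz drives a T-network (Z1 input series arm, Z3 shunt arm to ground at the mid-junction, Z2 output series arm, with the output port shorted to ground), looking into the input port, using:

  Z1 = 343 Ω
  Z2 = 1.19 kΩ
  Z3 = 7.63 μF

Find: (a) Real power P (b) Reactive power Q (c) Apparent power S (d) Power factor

Step 1 — Angular frequency: ω = 2π·f = 2π·1200 = 7540 rad/s.
Step 2 — Component impedances:
  Z1: Z = R = 343 Ω
  Z2: Z = R = 1190 Ω
  Z3: Z = 1/(jωC) = -j/(ω·C) = 0 - j17.38 Ω
Step 3 — With the output port shorted to ground, the output series arm Z2 runs from the junction to ground; the shunt arm Z3 also runs from the junction to ground. They appear in parallel: Z3 || Z2 = 0.2539 - j17.38 Ω.
Step 4 — Series with input arm Z1: Z_in = Z1 + (Z3 || Z2) = 343.3 - j17.38 Ω = 343.7∠-2.9° Ω.
Step 5 — Source phasor: V = 7.82∠55.2° V = 4.463 + j6.421 V.
Step 6 — Current: I = V / Z = 0.01202 + j0.01932 A = 0.02275∠58.1° A.
Step 7 — Complex power: S = V·I* = 0.1777 - j0.008997 VA.
Step 8 — Real power: P = Re(S) = 0.1777 W.
Step 9 — Reactive power: Q = Im(S) = -0.008997 VAR.
Step 10 — Apparent power: |S| = 0.1779 VA.
Step 11 — Power factor: PF = P/|S| = 0.9987 (leading).

(a) P = 0.1777 W  (b) Q = -0.008997 VAR  (c) S = 0.1779 VA  (d) PF = 0.9987 (leading)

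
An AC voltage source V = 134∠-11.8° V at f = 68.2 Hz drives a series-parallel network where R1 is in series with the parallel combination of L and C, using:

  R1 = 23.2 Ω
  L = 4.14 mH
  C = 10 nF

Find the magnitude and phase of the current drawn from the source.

Step 1 — Angular frequency: ω = 2π·f = 2π·68.2 = 428.5 rad/s.
Step 2 — Component impedances:
  R1: Z = R = 23.2 Ω
  L: Z = jωL = j·428.5·0.00414 = 0 + j1.774 Ω
  C: Z = 1/(jωC) = -j/(ω·C) = 0 - j2.334e+05 Ω
Step 3 — Parallel branch: L || C = 1/(1/L + 1/C) = 0 + j1.774 Ω.
Step 4 — Series with R1: Z_total = R1 + (L || C) = 23.2 + j1.774 Ω = 23.27∠4.4° Ω.
Step 5 — Source phasor: V = 134∠-11.8° V = 131.2 - j27.4 V.
Step 6 — Ohm's law: I = V / Z_total = (131.2 - j27.4) / (23.2 + j1.774) = 5.531 - j1.604 A.
Step 7 — Convert to polar: |I| = 5.759 A, ∠I = -16.2°.

I = 5.759∠-16.2° A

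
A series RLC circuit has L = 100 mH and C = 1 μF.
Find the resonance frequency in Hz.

Step 1 — Resonance condition Im(Z)=0 gives ω₀ = 1/√(LC).
Step 2 — ω₀ = 1/√(0.1·1e-06) = 3162 rad/s.
Step 3 — f₀ = ω₀/(2π) = 503.3 Hz.

f₀ = 503.3 Hz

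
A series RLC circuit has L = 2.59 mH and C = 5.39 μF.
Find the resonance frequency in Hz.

Step 1 — Resonance condition Im(Z)=0 gives ω₀ = 1/√(LC).
Step 2 — ω₀ = 1/√(0.00259·5.39e-06) = 8464 rad/s.
Step 3 — f₀ = ω₀/(2π) = 1347 Hz.

f₀ = 1347 Hz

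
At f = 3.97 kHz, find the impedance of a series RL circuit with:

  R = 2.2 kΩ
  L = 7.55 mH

Step 1 — Angular frequency: ω = 2π·f = 2π·3970 = 2.494e+04 rad/s.
Step 2 — Component impedances:
  R: Z = R = 2200 Ω
  L: Z = jωL = j·2.494e+04·0.00755 = 0 + j188.3 Ω
Step 3 — Series combination: Z_total = R + L = 2200 + j188.3 Ω = 2208∠4.9° Ω.

Z = 2200 + j188.3 Ω = 2208∠4.9° Ω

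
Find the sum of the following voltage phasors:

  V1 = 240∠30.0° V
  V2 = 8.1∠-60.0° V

Step 1 — Convert each phasor to rectangular form:
  V1 = 240·(cos(30.0°) + j·sin(30.0°)) = 207.8 + j120 V
  V2 = 8.1·(cos(-60.0°) + j·sin(-60.0°)) = 4.05 - j7.015 V
Step 2 — Sum components: V_total = 211.9 + j113 V.
Step 3 — Convert to polar: |V_total| = 240.1 V, ∠V_total = 28.1°.

V_total = 240.1∠28.1° V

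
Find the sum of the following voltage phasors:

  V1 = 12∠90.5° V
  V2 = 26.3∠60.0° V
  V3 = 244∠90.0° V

Step 1 — Convert each phasor to rectangular form:
  V1 = 12·(cos(90.5°) + j·sin(90.5°)) = -0.1047 + j12 V
  V2 = 26.3·(cos(60.0°) + j·sin(60.0°)) = 13.15 + j22.78 V
  V3 = 244·(cos(90.0°) + j·sin(90.0°)) = 0 + j244 V
Step 2 — Sum components: V_total = 13.05 + j278.8 V.
Step 3 — Convert to polar: |V_total| = 279.1 V, ∠V_total = 87.3°.

V_total = 279.1∠87.3° V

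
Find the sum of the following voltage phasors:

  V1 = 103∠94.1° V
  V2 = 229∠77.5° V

Step 1 — Convert each phasor to rectangular form:
  V1 = 103·(cos(94.1°) + j·sin(94.1°)) = -7.364 + j102.7 V
  V2 = 229·(cos(77.5°) + j·sin(77.5°)) = 49.56 + j223.6 V
Step 2 — Sum components: V_total = 42.2 + j326.3 V.
Step 3 — Convert to polar: |V_total| = 329 V, ∠V_total = 82.6°.

V_total = 329∠82.6° V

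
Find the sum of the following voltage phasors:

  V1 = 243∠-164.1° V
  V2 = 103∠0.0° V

Step 1 — Convert each phasor to rectangular form:
  V1 = 243·(cos(-164.1°) + j·sin(-164.1°)) = -233.7 - j66.57 V
  V2 = 103·(cos(0.0°) + j·sin(0.0°)) = 103 V
Step 2 — Sum components: V_total = -130.7 - j66.57 V.
Step 3 — Convert to polar: |V_total| = 146.7 V, ∠V_total = -153.0°.

V_total = 146.7∠-153.0° V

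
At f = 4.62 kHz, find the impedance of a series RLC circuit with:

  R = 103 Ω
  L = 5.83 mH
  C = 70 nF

Step 1 — Angular frequency: ω = 2π·f = 2π·4620 = 2.903e+04 rad/s.
Step 2 — Component impedances:
  R: Z = R = 103 Ω
  L: Z = jωL = j·2.903e+04·0.00583 = 0 + j169.2 Ω
  C: Z = 1/(jωC) = -j/(ω·C) = 0 - j492.1 Ω
Step 3 — Series combination: Z_total = R + L + C = 103 - j322.9 Ω = 338.9∠-72.3° Ω.

Z = 103 - j322.9 Ω = 338.9∠-72.3° Ω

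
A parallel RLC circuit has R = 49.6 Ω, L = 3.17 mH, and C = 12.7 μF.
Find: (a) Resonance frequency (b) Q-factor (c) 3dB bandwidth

Step 1 — Resonance: ω₀ = 1/√(LC) = 1/√(0.00317·1.27e-05) = 4984 rad/s.
Step 2 — f₀ = ω₀/(2π) = 793.2 Hz.
Step 3 — Parallel Q: Q = R/(ω₀L) = 49.6/(4984·0.00317) = 3.139.
Step 4 — Bandwidth: Δω = ω₀/Q = 1588 rad/s; BW = Δω/(2π) = 252.7 Hz.

(a) f₀ = 793.2 Hz  (b) Q = 3.139  (c) BW = 252.7 Hz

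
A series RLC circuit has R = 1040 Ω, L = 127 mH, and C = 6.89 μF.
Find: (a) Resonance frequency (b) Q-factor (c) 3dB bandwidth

Step 1 — Resonance: ω₀ = 1/√(LC) = 1/√(0.127·6.89e-06) = 1069 rad/s.
Step 2 — f₀ = ω₀/(2π) = 170.1 Hz.
Step 3 — Series Q: Q = ω₀L/R = 1069·0.127/1040 = 0.1305.
Step 4 — Bandwidth: Δω = ω₀/Q = 8189 rad/s; BW = Δω/(2π) = 1303 Hz.

(a) f₀ = 170.1 Hz  (b) Q = 0.1305  (c) BW = 1303 Hz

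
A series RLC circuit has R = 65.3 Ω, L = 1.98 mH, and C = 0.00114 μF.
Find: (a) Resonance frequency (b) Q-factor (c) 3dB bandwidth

Step 1 — Resonance: ω₀ = 1/√(LC) = 1/√(0.00198·1.14e-09) = 6.656e+05 rad/s.
Step 2 — f₀ = ω₀/(2π) = 1.059e+05 Hz.
Step 3 — Series Q: Q = ω₀L/R = 6.656e+05·0.00198/65.3 = 20.18.
Step 4 — Bandwidth: Δω = ω₀/Q = 3.298e+04 rad/s; BW = Δω/(2π) = 5249 Hz.

(a) f₀ = 1.059e+05 Hz  (b) Q = 20.18  (c) BW = 5249 Hz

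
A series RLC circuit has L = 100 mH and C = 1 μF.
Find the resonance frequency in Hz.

Step 1 — Resonance condition Im(Z)=0 gives ω₀ = 1/√(LC).
Step 2 — ω₀ = 1/√(0.1·1e-06) = 3162 rad/s.
Step 3 — f₀ = ω₀/(2π) = 503.3 Hz.

f₀ = 503.3 Hz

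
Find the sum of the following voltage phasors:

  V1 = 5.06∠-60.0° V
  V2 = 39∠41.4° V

Step 1 — Convert each phasor to rectangular form:
  V1 = 5.06·(cos(-60.0°) + j·sin(-60.0°)) = 2.53 - j4.382 V
  V2 = 39·(cos(41.4°) + j·sin(41.4°)) = 29.25 + j25.79 V
Step 2 — Sum components: V_total = 31.78 + j21.41 V.
Step 3 — Convert to polar: |V_total| = 38.32 V, ∠V_total = 34.0°.

V_total = 38.32∠34.0° V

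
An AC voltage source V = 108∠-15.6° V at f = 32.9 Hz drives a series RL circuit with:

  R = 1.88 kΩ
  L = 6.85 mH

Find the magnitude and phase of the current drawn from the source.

Step 1 — Angular frequency: ω = 2π·f = 2π·32.9 = 206.7 rad/s.
Step 2 — Component impedances:
  R: Z = R = 1880 Ω
  L: Z = jωL = j·206.7·0.00685 = 0 + j1.416 Ω
Step 3 — Series combination: Z_total = R + L = 1880 + j1.416 Ω = 1880∠0.0° Ω.
Step 4 — Source phasor: V = 108∠-15.6° V = 104 - j29.04 V.
Step 5 — Ohm's law: I = V / Z_total = (104 - j29.04) / (1880 + j1.416) = 0.05532 - j0.01549 A.
Step 6 — Convert to polar: |I| = 0.05745 A, ∠I = -15.6°.

I = 0.05745∠-15.6° A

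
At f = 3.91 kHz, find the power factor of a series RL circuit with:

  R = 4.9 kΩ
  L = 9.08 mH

Step 1 — Angular frequency: ω = 2π·f = 2π·3910 = 2.457e+04 rad/s.
Step 2 — Component impedances:
  R: Z = R = 4900 Ω
  L: Z = jωL = j·2.457e+04·0.00908 = 0 + j223.1 Ω
Step 3 — Series combination: Z_total = R + L = 4900 + j223.1 Ω = 4905∠2.6° Ω.
Step 4 — Power factor: PF = cos(φ) = Re(Z)/|Z| = 4900/4905 = 0.999.
Step 5 — Type: Im(Z) = 223.1 ⇒ lagging (phase φ = 2.6°).

PF = 0.999 (lagging, φ = 2.6°)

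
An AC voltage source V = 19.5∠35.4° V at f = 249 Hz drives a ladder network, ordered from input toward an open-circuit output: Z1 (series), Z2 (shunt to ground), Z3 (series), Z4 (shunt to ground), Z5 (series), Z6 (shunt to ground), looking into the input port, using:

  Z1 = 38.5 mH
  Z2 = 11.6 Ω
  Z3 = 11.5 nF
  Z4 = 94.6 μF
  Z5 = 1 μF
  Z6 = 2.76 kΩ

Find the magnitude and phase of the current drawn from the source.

Step 1 — Angular frequency: ω = 2π·f = 2π·249 = 1565 rad/s.
Step 2 — Component impedances:
  Z1: Z = jωL = j·1565·0.0385 = 0 + j60.23 Ω
  Z2: Z = R = 11.6 Ω
  Z3: Z = 1/(jωC) = -j/(ω·C) = 0 - j5.558e+04 Ω
  Z4: Z = 1/(jωC) = -j/(ω·C) = 0 - j6.757 Ω
  Z5: Z = 1/(jωC) = -j/(ω·C) = 0 - j639.2 Ω
  Z6: Z = R = 2760 Ω
Step 3 — Ladder network (open output): work backward from the far end, alternating series and parallel combinations. Z_in = 11.6 + j60.23 Ω = 61.34∠79.1° Ω.
Step 4 — Source phasor: V = 19.5∠35.4° V = 15.89 + j11.3 V.
Step 5 — Ohm's law: I = V / Z_total = (15.89 + j11.3) / (11.6 + j60.23) = 0.2298 - j0.2196 A.
Step 6 — Convert to polar: |I| = 0.3179 A, ∠I = -43.7°.

I = 0.3179∠-43.7° A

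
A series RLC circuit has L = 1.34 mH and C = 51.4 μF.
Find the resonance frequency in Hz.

Step 1 — Resonance condition Im(Z)=0 gives ω₀ = 1/√(LC).
Step 2 — ω₀ = 1/√(0.00134·5.14e-05) = 3810 rad/s.
Step 3 — f₀ = ω₀/(2π) = 606.4 Hz.

f₀ = 606.4 Hz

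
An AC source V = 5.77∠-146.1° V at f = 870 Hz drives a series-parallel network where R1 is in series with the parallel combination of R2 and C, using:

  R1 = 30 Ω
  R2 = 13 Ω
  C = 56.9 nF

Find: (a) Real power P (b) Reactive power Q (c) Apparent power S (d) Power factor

Step 1 — Angular frequency: ω = 2π·f = 2π·870 = 5466 rad/s.
Step 2 — Component impedances:
  R1: Z = R = 30 Ω
  R2: Z = R = 13 Ω
  C: Z = 1/(jωC) = -j/(ω·C) = 0 - j3215 Ω
Step 3 — Parallel branch: R2 || C = 1/(1/R2 + 1/C) = 13 - j0.05256 Ω.
Step 4 — Series with R1: Z_total = R1 + (R2 || C) = 43 - j0.05256 Ω = 43∠-0.1° Ω.
Step 5 — Source phasor: V = 5.77∠-146.1° V = -4.789 - j3.218 V.
Step 6 — Current: I = V / Z = -0.1113 - j0.07498 A = 0.1342∠-146.0° A.
Step 7 — Complex power: S = V·I* = 0.7743 - j0.0009465 VA.
Step 8 — Real power: P = Re(S) = 0.7743 W.
Step 9 — Reactive power: Q = Im(S) = -0.0009465 VAR.
Step 10 — Apparent power: |S| = 0.7743 VA.
Step 11 — Power factor: PF = P/|S| = 1 (leading).

(a) P = 0.7743 W  (b) Q = -0.0009465 VAR  (c) S = 0.7743 VA  (d) PF = 1 (leading)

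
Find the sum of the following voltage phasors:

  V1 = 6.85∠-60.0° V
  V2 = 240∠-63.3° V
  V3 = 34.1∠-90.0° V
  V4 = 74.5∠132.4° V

Step 1 — Convert each phasor to rectangular form:
  V1 = 6.85·(cos(-60.0°) + j·sin(-60.0°)) = 3.425 - j5.932 V
  V2 = 240·(cos(-63.3°) + j·sin(-63.3°)) = 107.8 - j214.4 V
  V3 = 34.1·(cos(-90.0°) + j·sin(-90.0°)) = 0 - j34.1 V
  V4 = 74.5·(cos(132.4°) + j·sin(132.4°)) = -50.24 + j55.01 V
Step 2 — Sum components: V_total = 61.03 - j199.4 V.
Step 3 — Convert to polar: |V_total| = 208.6 V, ∠V_total = -73.0°.

V_total = 208.6∠-73.0° V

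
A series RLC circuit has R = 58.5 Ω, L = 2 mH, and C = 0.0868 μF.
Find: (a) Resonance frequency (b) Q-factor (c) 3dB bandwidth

Step 1 — Resonance condition Im(Z)=0 gives ω₀ = 1/√(LC).
Step 2 — ω₀ = 1/√(0.002·8.68e-08) = 7.59e+04 rad/s.
Step 3 — f₀ = ω₀/(2π) = 1.208e+04 Hz.
Step 4 — Series Q: Q = ω₀L/R = 7.59e+04·0.002/58.5 = 2.595.
Step 5 — 3dB bandwidth: Δω = ω₀/Q = 2.925e+04 rad/s; BW = Δω/(2π) = 4655 Hz.

(a) f₀ = 1.208e+04 Hz  (b) Q = 2.595  (c) BW = 4655 Hz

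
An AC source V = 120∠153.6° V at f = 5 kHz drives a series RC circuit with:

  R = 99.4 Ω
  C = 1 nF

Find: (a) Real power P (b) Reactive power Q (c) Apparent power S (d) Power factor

Step 1 — Angular frequency: ω = 2π·f = 2π·5000 = 3.142e+04 rad/s.
Step 2 — Component impedances:
  R: Z = R = 99.4 Ω
  C: Z = 1/(jωC) = -j/(ω·C) = 0 - j3.183e+04 Ω
Step 3 — Series combination: Z_total = R + C = 99.4 - j3.183e+04 Ω = 3.183e+04∠-89.8° Ω.
Step 4 — Source phasor: V = 120∠153.6° V = -107.5 + j53.36 V.
Step 5 — Current: I = V / Z = -0.001687 - j0.003371 A = 0.00377∠-116.6° A.
Step 6 — Complex power: S = V·I* = 0.001413 - j0.4524 VA.
Step 7 — Real power: P = Re(S) = 0.001413 W.
Step 8 — Reactive power: Q = Im(S) = -0.4524 VAR.
Step 9 — Apparent power: |S| = 0.4524 VA.
Step 10 — Power factor: PF = P/|S| = 0.003123 (leading).

(a) P = 0.001413 W  (b) Q = -0.4524 VAR  (c) S = 0.4524 VA  (d) PF = 0.003123 (leading)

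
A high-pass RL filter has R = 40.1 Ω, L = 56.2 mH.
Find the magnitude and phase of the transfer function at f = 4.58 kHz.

Step 1 — Angular frequency: ω = 2π·4580 = 2.878e+04 rad/s.
Step 2 — Transfer function: H(jω) = jωL/(R + jωL).
Step 3 — Numerator jωL = j·1617; denominator R + jωL = 40.1 + j1617.
Step 4 — H = 0.9994 + j0.02478.
Step 5 — Magnitude: |H| = 0.9997 (-0.0 dB); phase: φ = 1.4°.

|H| = 0.9997 (-0.0 dB), φ = 1.4°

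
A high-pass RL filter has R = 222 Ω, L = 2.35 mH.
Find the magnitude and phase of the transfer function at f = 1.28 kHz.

Step 1 — Angular frequency: ω = 2π·1280 = 8042 rad/s.
Step 2 — Transfer function: H(jω) = jωL/(R + jωL).
Step 3 — Numerator jωL = j·18.9; denominator R + jωL = 222 + j18.9.
Step 4 — H = 0.007196 + j0.08452.
Step 5 — Magnitude: |H| = 0.08483 (-21.4 dB); phase: φ = 85.1°.

|H| = 0.08483 (-21.4 dB), φ = 85.1°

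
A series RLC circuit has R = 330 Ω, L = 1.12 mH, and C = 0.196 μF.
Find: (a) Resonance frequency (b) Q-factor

Step 1 — Resonance condition Im(Z)=0 gives ω₀ = 1/√(LC).
Step 2 — ω₀ = 1/√(0.00112·1.96e-07) = 6.749e+04 rad/s.
Step 3 — f₀ = ω₀/(2π) = 1.074e+04 Hz.
Step 4 — Series Q: Q = ω₀L/R = 6.749e+04·0.00112/330 = 0.2291.

(a) f₀ = 1.074e+04 Hz  (b) Q = 0.2291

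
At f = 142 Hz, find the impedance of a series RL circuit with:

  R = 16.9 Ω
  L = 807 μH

Step 1 — Angular frequency: ω = 2π·f = 2π·142 = 892.2 rad/s.
Step 2 — Component impedances:
  R: Z = R = 16.9 Ω
  L: Z = jωL = j·892.2·0.000807 = 0 + j0.72 Ω
Step 3 — Series combination: Z_total = R + L = 16.9 + j0.72 Ω = 16.92∠2.4° Ω.

Z = 16.9 + j0.72 Ω = 16.92∠2.4° Ω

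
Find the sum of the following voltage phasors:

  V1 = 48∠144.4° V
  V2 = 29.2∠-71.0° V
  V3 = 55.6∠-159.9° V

Step 1 — Convert each phasor to rectangular form:
  V1 = 48·(cos(144.4°) + j·sin(144.4°)) = -39.03 + j27.94 V
  V2 = 29.2·(cos(-71.0°) + j·sin(-71.0°)) = 9.507 - j27.61 V
  V3 = 55.6·(cos(-159.9°) + j·sin(-159.9°)) = -52.21 - j19.11 V
Step 2 — Sum components: V_total = -81.74 - j18.77 V.
Step 3 — Convert to polar: |V_total| = 83.86 V, ∠V_total = -167.1°.

V_total = 83.86∠-167.1° V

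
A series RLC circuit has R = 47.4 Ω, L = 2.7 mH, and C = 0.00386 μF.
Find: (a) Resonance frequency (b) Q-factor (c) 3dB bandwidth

Step 1 — Resonance: ω₀ = 1/√(LC) = 1/√(0.0027·3.86e-09) = 3.098e+05 rad/s.
Step 2 — f₀ = ω₀/(2π) = 4.93e+04 Hz.
Step 3 — Series Q: Q = ω₀L/R = 3.098e+05·0.0027/47.4 = 17.64.
Step 4 — Bandwidth: Δω = ω₀/Q = 1.756e+04 rad/s; BW = Δω/(2π) = 2794 Hz.

(a) f₀ = 4.93e+04 Hz  (b) Q = 17.64  (c) BW = 2794 Hz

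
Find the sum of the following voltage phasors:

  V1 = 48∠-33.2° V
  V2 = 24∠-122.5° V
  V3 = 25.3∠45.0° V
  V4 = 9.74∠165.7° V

Step 1 — Convert each phasor to rectangular form:
  V1 = 48·(cos(-33.2°) + j·sin(-33.2°)) = 40.16 - j26.28 V
  V2 = 24·(cos(-122.5°) + j·sin(-122.5°)) = -12.9 - j20.24 V
  V3 = 25.3·(cos(45.0°) + j·sin(45.0°)) = 17.89 + j17.89 V
  V4 = 9.74·(cos(165.7°) + j·sin(165.7°)) = -9.438 + j2.406 V
Step 2 — Sum components: V_total = 35.72 - j26.23 V.
Step 3 — Convert to polar: |V_total| = 44.32 V, ∠V_total = -36.3°.

V_total = 44.32∠-36.3° V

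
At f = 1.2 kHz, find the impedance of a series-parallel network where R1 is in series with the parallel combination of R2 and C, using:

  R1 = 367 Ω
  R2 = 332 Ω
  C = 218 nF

Step 1 — Angular frequency: ω = 2π·f = 2π·1200 = 7540 rad/s.
Step 2 — Component impedances:
  R1: Z = R = 367 Ω
  R2: Z = R = 332 Ω
  C: Z = 1/(jωC) = -j/(ω·C) = 0 - j608.4 Ω
Step 3 — Parallel branch: R2 || C = 1/(1/R2 + 1/C) = 255.8 - j139.6 Ω.
Step 4 — Series with R1: Z_total = R1 + (R2 || C) = 622.8 - j139.6 Ω = 638.3∠-12.6° Ω.

Z = 622.8 - j139.6 Ω = 638.3∠-12.6° Ω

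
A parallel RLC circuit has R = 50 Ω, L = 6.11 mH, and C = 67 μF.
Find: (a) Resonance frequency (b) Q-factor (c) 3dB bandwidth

Step 1 — Resonance: ω₀ = 1/√(LC) = 1/√(0.00611·6.7e-05) = 1563 rad/s.
Step 2 — f₀ = ω₀/(2π) = 248.7 Hz.
Step 3 — Parallel Q: Q = R/(ω₀L) = 50/(1563·0.00611) = 5.236.
Step 4 — Bandwidth: Δω = ω₀/Q = 298.5 rad/s; BW = Δω/(2π) = 47.51 Hz.

(a) f₀ = 248.7 Hz  (b) Q = 5.236  (c) BW = 47.51 Hz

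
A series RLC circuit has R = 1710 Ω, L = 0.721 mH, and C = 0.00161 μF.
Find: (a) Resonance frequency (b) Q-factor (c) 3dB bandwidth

Step 1 — Resonance: ω₀ = 1/√(LC) = 1/√(0.000721·1.61e-09) = 9.282e+05 rad/s.
Step 2 — f₀ = ω₀/(2π) = 1.477e+05 Hz.
Step 3 — Series Q: Q = ω₀L/R = 9.282e+05·0.000721/1710 = 0.3913.
Step 4 — Bandwidth: Δω = ω₀/Q = 2.372e+06 rad/s; BW = Δω/(2π) = 3.775e+05 Hz.

(a) f₀ = 1.477e+05 Hz  (b) Q = 0.3913  (c) BW = 3.775e+05 Hz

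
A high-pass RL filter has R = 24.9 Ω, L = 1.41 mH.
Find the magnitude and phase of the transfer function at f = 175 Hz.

Step 1 — Angular frequency: ω = 2π·175 = 1100 rad/s.
Step 2 — Transfer function: H(jω) = jωL/(R + jωL).
Step 3 — Numerator jωL = j·1.55; denominator R + jωL = 24.9 + j1.55.
Step 4 — H = 0.003862 + j0.06202.
Step 5 — Magnitude: |H| = 0.06214 (-24.1 dB); phase: φ = 86.4°.

|H| = 0.06214 (-24.1 dB), φ = 86.4°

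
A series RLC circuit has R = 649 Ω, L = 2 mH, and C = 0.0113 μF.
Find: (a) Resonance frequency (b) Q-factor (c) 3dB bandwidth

Step 1 — Resonance: ω₀ = 1/√(LC) = 1/√(0.002·1.13e-08) = 2.104e+05 rad/s.
Step 2 — f₀ = ω₀/(2π) = 3.348e+04 Hz.
Step 3 — Series Q: Q = ω₀L/R = 2.104e+05·0.002/649 = 0.6482.
Step 4 — Bandwidth: Δω = ω₀/Q = 3.245e+05 rad/s; BW = Δω/(2π) = 5.165e+04 Hz.

(a) f₀ = 3.348e+04 Hz  (b) Q = 0.6482  (c) BW = 5.165e+04 Hz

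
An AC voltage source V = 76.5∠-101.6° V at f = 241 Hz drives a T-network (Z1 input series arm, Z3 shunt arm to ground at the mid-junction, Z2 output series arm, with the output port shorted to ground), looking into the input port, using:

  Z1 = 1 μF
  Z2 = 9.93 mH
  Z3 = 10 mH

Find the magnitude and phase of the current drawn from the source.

Step 1 — Angular frequency: ω = 2π·f = 2π·241 = 1514 rad/s.
Step 2 — Component impedances:
  Z1: Z = 1/(jωC) = -j/(ω·C) = 0 - j660.4 Ω
  Z2: Z = jωL = j·1514·0.00993 = 0 + j15.04 Ω
  Z3: Z = jωL = j·1514·0.01 = 0 + j15.14 Ω
Step 3 — With the output port shorted to ground, the output series arm Z2 runs from the junction to ground; the shunt arm Z3 also runs from the junction to ground. They appear in parallel: Z3 || Z2 = 0 + j7.545 Ω.
Step 4 — Series with input arm Z1: Z_in = Z1 + (Z3 || Z2) = 0 - j652.8 Ω = 652.8∠-90.0° Ω.
Step 5 — Source phasor: V = 76.5∠-101.6° V = -15.38 - j74.94 V.
Step 6 — Ohm's law: I = V / Z_total = (-15.38 - j74.94) / (0 - j652.8) = 0.1148 - j0.02356 A.
Step 7 — Convert to polar: |I| = 0.1172 A, ∠I = -11.6°.

I = 0.1172∠-11.6° A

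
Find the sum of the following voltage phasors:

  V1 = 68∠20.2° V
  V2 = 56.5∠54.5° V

Step 1 — Convert each phasor to rectangular form:
  V1 = 68·(cos(20.2°) + j·sin(20.2°)) = 63.82 + j23.48 V
  V2 = 56.5·(cos(54.5°) + j·sin(54.5°)) = 32.81 + j46 V
Step 2 — Sum components: V_total = 96.63 + j69.48 V.
Step 3 — Convert to polar: |V_total| = 119 V, ∠V_total = 35.7°.

V_total = 119∠35.7° V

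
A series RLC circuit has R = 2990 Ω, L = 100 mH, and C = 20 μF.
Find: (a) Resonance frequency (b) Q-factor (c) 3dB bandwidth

Step 1 — Resonance: ω₀ = 1/√(LC) = 1/√(0.1·2e-05) = 707.1 rad/s.
Step 2 — f₀ = ω₀/(2π) = 112.5 Hz.
Step 3 — Series Q: Q = ω₀L/R = 707.1·0.1/2990 = 0.02365.
Step 4 — Bandwidth: Δω = ω₀/Q = 2.99e+04 rad/s; BW = Δω/(2π) = 4759 Hz.

(a) f₀ = 112.5 Hz  (b) Q = 0.02365  (c) BW = 4759 Hz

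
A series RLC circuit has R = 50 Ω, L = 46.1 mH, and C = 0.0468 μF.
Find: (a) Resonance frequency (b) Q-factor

Step 1 — Resonance condition Im(Z)=0 gives ω₀ = 1/√(LC).
Step 2 — ω₀ = 1/√(0.0461·4.68e-08) = 2.153e+04 rad/s.
Step 3 — f₀ = ω₀/(2π) = 3426 Hz.
Step 4 — Series Q: Q = ω₀L/R = 2.153e+04·0.0461/50 = 19.85.

(a) f₀ = 3426 Hz  (b) Q = 19.85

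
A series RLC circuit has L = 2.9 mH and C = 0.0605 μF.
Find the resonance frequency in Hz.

Step 1 — Resonance condition Im(Z)=0 gives ω₀ = 1/√(LC).
Step 2 — ω₀ = 1/√(0.0029·6.05e-08) = 7.55e+04 rad/s.
Step 3 — f₀ = ω₀/(2π) = 1.202e+04 Hz.

f₀ = 1.202e+04 Hz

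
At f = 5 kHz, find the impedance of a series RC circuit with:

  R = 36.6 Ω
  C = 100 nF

Step 1 — Angular frequency: ω = 2π·f = 2π·5000 = 3.142e+04 rad/s.
Step 2 — Component impedances:
  R: Z = R = 36.6 Ω
  C: Z = 1/(jωC) = -j/(ω·C) = 0 - j318.3 Ω
Step 3 — Series combination: Z_total = R + C = 36.6 - j318.3 Ω = 320.4∠-83.4° Ω.

Z = 36.6 - j318.3 Ω = 320.4∠-83.4° Ω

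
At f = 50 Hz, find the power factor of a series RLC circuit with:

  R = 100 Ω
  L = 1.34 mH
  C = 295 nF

Step 1 — Angular frequency: ω = 2π·f = 2π·50 = 314.2 rad/s.
Step 2 — Component impedances:
  R: Z = R = 100 Ω
  L: Z = jωL = j·314.2·0.00134 = 0 + j0.421 Ω
  C: Z = 1/(jωC) = -j/(ω·C) = 0 - j1.079e+04 Ω
Step 3 — Series combination: Z_total = R + L + C = 100 - j1.079e+04 Ω = 1.079e+04∠-89.5° Ω.
Step 4 — Power factor: PF = cos(φ) = Re(Z)/|Z| = 100/1.079e+04 = 0.009268.
Step 5 — Type: Im(Z) = -1.079e+04 ⇒ leading (phase φ = -89.5°).

PF = 0.009268 (leading, φ = -89.5°)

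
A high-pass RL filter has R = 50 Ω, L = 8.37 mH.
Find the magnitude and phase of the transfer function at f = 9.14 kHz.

Step 1 — Angular frequency: ω = 2π·9140 = 5.743e+04 rad/s.
Step 2 — Transfer function: H(jω) = jωL/(R + jωL).
Step 3 — Numerator jωL = j·480.7; denominator R + jωL = 50 + j480.7.
Step 4 — H = 0.9893 + j0.1029.
Step 5 — Magnitude: |H| = 0.9946 (-0.0 dB); phase: φ = 5.9°.

|H| = 0.9946 (-0.0 dB), φ = 5.9°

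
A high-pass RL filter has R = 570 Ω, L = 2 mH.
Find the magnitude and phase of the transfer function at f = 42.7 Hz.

Step 1 — Angular frequency: ω = 2π·42.7 = 268.3 rad/s.
Step 2 — Transfer function: H(jω) = jωL/(R + jωL).
Step 3 — Numerator jωL = j·0.5366; denominator R + jωL = 570 + j0.5366.
Step 4 — H = 8.862e-07 + j0.0009414.
Step 5 — Magnitude: |H| = 0.0009414 (-60.5 dB); phase: φ = 89.9°.

|H| = 0.0009414 (-60.5 dB), φ = 89.9°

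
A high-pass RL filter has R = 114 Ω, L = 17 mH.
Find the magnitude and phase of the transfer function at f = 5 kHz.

Step 1 — Angular frequency: ω = 2π·5000 = 3.142e+04 rad/s.
Step 2 — Transfer function: H(jω) = jωL/(R + jωL).
Step 3 — Numerator jωL = j·534.1; denominator R + jωL = 114 + j534.1.
Step 4 — H = 0.9564 + j0.2042.
Step 5 — Magnitude: |H| = 0.978 (-0.2 dB); phase: φ = 12.0°.

|H| = 0.978 (-0.2 dB), φ = 12.0°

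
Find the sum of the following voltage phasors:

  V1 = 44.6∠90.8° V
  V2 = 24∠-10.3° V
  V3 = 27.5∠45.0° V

Step 1 — Convert each phasor to rectangular form:
  V1 = 44.6·(cos(90.8°) + j·sin(90.8°)) = -0.6227 + j44.6 V
  V2 = 24·(cos(-10.3°) + j·sin(-10.3°)) = 23.61 - j4.291 V
  V3 = 27.5·(cos(45.0°) + j·sin(45.0°)) = 19.45 + j19.45 V
Step 2 — Sum components: V_total = 42.44 + j59.75 V.
Step 3 — Convert to polar: |V_total| = 73.29 V, ∠V_total = 54.6°.

V_total = 73.29∠54.6° V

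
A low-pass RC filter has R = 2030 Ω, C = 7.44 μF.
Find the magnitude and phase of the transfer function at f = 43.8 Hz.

Step 1 — Angular frequency: ω = 2π·43.8 = 275.2 rad/s.
Step 2 — Transfer function: H(jω) = 1/(1 + jωRC).
Step 3 — Denominator: 1 + jωRC = 1 + j·275.2·2030·7.44e-06 = 1 + j4.156.
Step 4 — H = 0.05472 - j0.2274.
Step 5 — Magnitude: |H| = 0.2339 (-12.6 dB); phase: φ = -76.5°.

|H| = 0.2339 (-12.6 dB), φ = -76.5°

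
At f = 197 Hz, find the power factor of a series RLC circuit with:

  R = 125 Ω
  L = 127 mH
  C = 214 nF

Step 1 — Angular frequency: ω = 2π·f = 2π·197 = 1238 rad/s.
Step 2 — Component impedances:
  R: Z = R = 125 Ω
  L: Z = jωL = j·1238·0.127 = 0 + j157.2 Ω
  C: Z = 1/(jωC) = -j/(ω·C) = 0 - j3775 Ω
Step 3 — Series combination: Z_total = R + L + C = 125 - j3618 Ω = 3620∠-88.0° Ω.
Step 4 — Power factor: PF = cos(φ) = Re(Z)/|Z| = 125/3620 = 0.03453.
Step 5 — Type: Im(Z) = -3618 ⇒ leading (phase φ = -88.0°).

PF = 0.03453 (leading, φ = -88.0°)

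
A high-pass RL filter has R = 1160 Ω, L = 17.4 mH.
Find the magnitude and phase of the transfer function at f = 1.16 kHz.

Step 1 — Angular frequency: ω = 2π·1160 = 7288 rad/s.
Step 2 — Transfer function: H(jω) = jωL/(R + jωL).
Step 3 — Numerator jωL = j·126.8; denominator R + jωL = 1160 + j126.8.
Step 4 — H = 0.01181 + j0.108.
Step 5 — Magnitude: |H| = 0.1087 (-19.3 dB); phase: φ = 83.8°.

|H| = 0.1087 (-19.3 dB), φ = 83.8°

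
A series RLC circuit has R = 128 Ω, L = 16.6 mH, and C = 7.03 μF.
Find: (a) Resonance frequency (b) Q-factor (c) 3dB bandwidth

Step 1 — Resonance: ω₀ = 1/√(LC) = 1/√(0.0166·7.03e-06) = 2927 rad/s.
Step 2 — f₀ = ω₀/(2π) = 465.9 Hz.
Step 3 — Series Q: Q = ω₀L/R = 2927·0.0166/128 = 0.3796.
Step 4 — Bandwidth: Δω = ω₀/Q = 7711 rad/s; BW = Δω/(2π) = 1227 Hz.

(a) f₀ = 465.9 Hz  (b) Q = 0.3796  (c) BW = 1227 Hz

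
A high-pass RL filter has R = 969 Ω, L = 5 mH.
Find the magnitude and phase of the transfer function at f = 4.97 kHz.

Step 1 — Angular frequency: ω = 2π·4970 = 3.123e+04 rad/s.
Step 2 — Transfer function: H(jω) = jωL/(R + jωL).
Step 3 — Numerator jωL = j·156.1; denominator R + jωL = 969 + j156.1.
Step 4 — H = 0.02531 + j0.1571.
Step 5 — Magnitude: |H| = 0.1591 (-16.0 dB); phase: φ = 80.8°.

|H| = 0.1591 (-16.0 dB), φ = 80.8°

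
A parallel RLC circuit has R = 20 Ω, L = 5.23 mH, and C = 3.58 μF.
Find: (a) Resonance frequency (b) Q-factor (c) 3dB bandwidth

Step 1 — Resonance: ω₀ = 1/√(LC) = 1/√(0.00523·3.58e-06) = 7308 rad/s.
Step 2 — f₀ = ω₀/(2π) = 1163 Hz.
Step 3 — Parallel Q: Q = R/(ω₀L) = 20/(7308·0.00523) = 0.5233.
Step 4 — Bandwidth: Δω = ω₀/Q = 1.397e+04 rad/s; BW = Δω/(2π) = 2223 Hz.

(a) f₀ = 1163 Hz  (b) Q = 0.5233  (c) BW = 2223 Hz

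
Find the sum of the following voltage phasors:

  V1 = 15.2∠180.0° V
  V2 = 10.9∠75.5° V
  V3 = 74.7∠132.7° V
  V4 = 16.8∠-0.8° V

Step 1 — Convert each phasor to rectangular form:
  V1 = 15.2·(cos(180.0°) + j·sin(180.0°)) = -15.2 V
  V2 = 10.9·(cos(75.5°) + j·sin(75.5°)) = 2.729 + j10.55 V
  V3 = 74.7·(cos(132.7°) + j·sin(132.7°)) = -50.66 + j54.9 V
  V4 = 16.8·(cos(-0.8°) + j·sin(-0.8°)) = 16.8 - j0.2346 V
Step 2 — Sum components: V_total = -46.33 + j65.22 V.
Step 3 — Convert to polar: |V_total| = 80 V, ∠V_total = 125.4°.

V_total = 80∠125.4° V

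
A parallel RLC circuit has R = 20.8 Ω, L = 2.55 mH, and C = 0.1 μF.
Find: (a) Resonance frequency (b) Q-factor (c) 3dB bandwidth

Step 1 — Resonance: ω₀ = 1/√(LC) = 1/√(0.00255·1e-07) = 6.262e+04 rad/s.
Step 2 — f₀ = ω₀/(2π) = 9967 Hz.
Step 3 — Parallel Q: Q = R/(ω₀L) = 20.8/(6.262e+04·0.00255) = 0.1303.
Step 4 — Bandwidth: Δω = ω₀/Q = 4.808e+05 rad/s; BW = Δω/(2π) = 7.652e+04 Hz.

(a) f₀ = 9967 Hz  (b) Q = 0.1303  (c) BW = 7.652e+04 Hz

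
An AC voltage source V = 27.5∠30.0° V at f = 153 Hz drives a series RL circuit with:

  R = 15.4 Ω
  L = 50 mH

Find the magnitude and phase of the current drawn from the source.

Step 1 — Angular frequency: ω = 2π·f = 2π·153 = 961.3 rad/s.
Step 2 — Component impedances:
  R: Z = R = 15.4 Ω
  L: Z = jωL = j·961.3·0.05 = 0 + j48.07 Ω
Step 3 — Series combination: Z_total = R + L = 15.4 + j48.07 Ω = 50.47∠72.2° Ω.
Step 4 — Source phasor: V = 27.5∠30.0° V = 23.82 + j13.75 V.
Step 5 — Ohm's law: I = V / Z_total = (23.82 + j13.75) / (15.4 + j48.07) = 0.4034 - j0.3662 A.
Step 6 — Convert to polar: |I| = 0.5448 A, ∠I = -42.2°.

I = 0.5448∠-42.2° A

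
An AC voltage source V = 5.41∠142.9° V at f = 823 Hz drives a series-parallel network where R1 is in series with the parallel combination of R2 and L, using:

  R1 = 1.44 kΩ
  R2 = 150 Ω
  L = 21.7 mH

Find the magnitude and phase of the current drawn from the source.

Step 1 — Angular frequency: ω = 2π·f = 2π·823 = 5171 rad/s.
Step 2 — Component impedances:
  R1: Z = R = 1440 Ω
  R2: Z = R = 150 Ω
  L: Z = jωL = j·5171·0.0217 = 0 + j112.2 Ω
Step 3 — Parallel branch: R2 || L = 1/(1/R2 + 1/L) = 53.82 + j71.95 Ω.
Step 4 — Series with R1: Z_total = R1 + (R2 || L) = 1494 + j71.95 Ω = 1496∠2.8° Ω.
Step 5 — Source phasor: V = 5.41∠142.9° V = -4.315 + j3.263 V.
Step 6 — Ohm's law: I = V / Z_total = (-4.315 + j3.263) / (1494 + j71.95) = -0.002777 + j0.002318 A.
Step 7 — Convert to polar: |I| = 0.003617 A, ∠I = 140.1°.

I = 0.003617∠140.1° A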